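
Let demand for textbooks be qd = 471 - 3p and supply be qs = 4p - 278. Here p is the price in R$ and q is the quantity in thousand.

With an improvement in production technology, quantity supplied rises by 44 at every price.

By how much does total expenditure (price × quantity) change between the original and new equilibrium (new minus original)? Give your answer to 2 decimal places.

Original equilibrium: 471 - 3p = 4p - 278 gives 749 = 7p, so p = 107 and q = 150.
The shock moves the curves to qd = 471 - 3p and qs = 4p - 234.
Equate the new curves: 471 - 3p = 4p - 234, giving 705 = 7p, p = 705/7 ≈ 100.7143, q = 1182/7 ≈ 168.8571.
Expenditure moves from 107×150 = 16050 to 100.7143×168.8571 = 17006.3265; change = +956.33.

+956.33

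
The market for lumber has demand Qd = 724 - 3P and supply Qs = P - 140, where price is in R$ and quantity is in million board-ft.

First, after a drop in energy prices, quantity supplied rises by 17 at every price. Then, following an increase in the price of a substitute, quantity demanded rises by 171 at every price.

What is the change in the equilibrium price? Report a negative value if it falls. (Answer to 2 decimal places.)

Solve the original market: 724 - 3P = P - 140, hence P = 216 and Q = 76.
The shock moves the curves to Qd = 895 - 3P and Qs = P - 123.
New equilibrium: 895 - 3P = P - 123 ⇒ 1018 = 4P ⇒ P = 254.5, Q = 131.5.
ΔP = 254.5 − 216 = +38.50.

+38.50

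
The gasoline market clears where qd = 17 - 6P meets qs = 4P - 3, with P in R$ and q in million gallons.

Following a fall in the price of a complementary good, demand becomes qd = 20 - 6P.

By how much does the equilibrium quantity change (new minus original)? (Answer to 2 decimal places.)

+1.20

Original equilibrium: 17 - 6P = 4P - 3 gives 20 = 10P, so P = 2 and q = 5.
After the shift, demand is qd = 20 - 6P and supply is qs = 4P - 3.
New equilibrium: 20 - 6P = 4P - 3 ⇒ 23 = 10P ⇒ P = 2.3, q = 6.2.
Δq = 6.2 − 5 = +1.20.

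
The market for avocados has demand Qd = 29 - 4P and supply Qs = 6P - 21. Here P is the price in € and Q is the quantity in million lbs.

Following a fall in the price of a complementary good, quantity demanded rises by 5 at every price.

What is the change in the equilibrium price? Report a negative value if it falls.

+0.5

Before the shock: 29 - 4P = 6P - 21 ⇒ 50 = 10P ⇒ P = 5, Q = 9.
With the change applied: demand Qd = 34 - 4P, supply Qs = 6P - 21.
Setting them equal: 34 - 4P = 6P - 21 → 55 = 10P, so P = 5.5 and Q = 12.
ΔP = 5.5 − 5 = +0.5.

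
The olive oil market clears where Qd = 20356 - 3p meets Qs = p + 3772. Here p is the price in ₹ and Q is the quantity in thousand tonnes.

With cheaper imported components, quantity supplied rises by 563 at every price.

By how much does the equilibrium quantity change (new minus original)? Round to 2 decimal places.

+422.25

Before the shock: 20356 - 3p = p + 3772 ⇒ 16584 = 4p ⇒ p = 4146, Q = 7918.
With the change applied: demand Qd = 20356 - 3p, supply Qs = p + 4335.
Equate the new curves: 20356 - 3p = p + 4335, giving 16021 = 4p, p = 4005.25, Q = 8340.25.
ΔQ = 8340.25 − 7918 = +422.25.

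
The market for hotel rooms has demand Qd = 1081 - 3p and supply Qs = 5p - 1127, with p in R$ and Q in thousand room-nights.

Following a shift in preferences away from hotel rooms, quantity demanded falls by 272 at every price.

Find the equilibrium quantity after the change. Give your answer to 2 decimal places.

Before the shock: 1081 - 3p = 5p - 1127 ⇒ 2208 = 8p ⇒ p = 276, Q = 253.
The shock moves the curves to Qd = 809 - 3p and Qs = 5p - 1127.
Setting them equal: 809 - 3p = 5p - 1127 → 1936 = 8p, so p = 242 and Q = 83.

83.00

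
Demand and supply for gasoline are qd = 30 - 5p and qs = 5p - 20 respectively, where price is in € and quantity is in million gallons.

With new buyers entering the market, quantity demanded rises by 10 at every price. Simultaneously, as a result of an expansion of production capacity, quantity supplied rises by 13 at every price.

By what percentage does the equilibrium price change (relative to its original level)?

Original equilibrium: 30 - 5p = 5p - 20 gives 50 = 10p, so p = 5 and q = 5.
After the shift, demand is qd = 40 - 5p and supply is qs = 5p - 7.
Clearing the new market: 40 - 5p = 5p - 7, so p = 4.7 and q = 16.5.
%Δp = (4.7 − 5) / 5 × 100 = -6%.

-6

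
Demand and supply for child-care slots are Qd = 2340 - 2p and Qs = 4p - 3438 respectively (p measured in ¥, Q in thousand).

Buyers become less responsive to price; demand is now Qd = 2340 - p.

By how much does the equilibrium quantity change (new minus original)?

Before the shock: 2340 - 2p = 4p - 3438 ⇒ 5778 = 6p ⇒ p = 963, Q = 414.
After the shift, demand is Qd = 2340 - p and supply is Qs = 4p - 3438.
Setting them equal: 2340 - p = 4p - 3438 → 5778 = 5p, so p = 1155.6 and Q = 1184.4.
ΔQ = 1184.4 − 414 = +770.4.

+770.4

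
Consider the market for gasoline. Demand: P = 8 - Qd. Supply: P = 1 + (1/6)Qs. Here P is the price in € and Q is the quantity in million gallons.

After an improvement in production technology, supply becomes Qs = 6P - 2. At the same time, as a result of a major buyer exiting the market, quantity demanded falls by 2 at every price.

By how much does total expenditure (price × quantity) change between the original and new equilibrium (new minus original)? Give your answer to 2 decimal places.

-6.45

Initially, 8 - P = 6P - 6, so 14 = 7P and P = 2, Q = 6.
The shock moves the curves to Qd = 6 - P and Qs = 6P - 2.
Setting them equal: 6 - P = 6P - 2 → 8 = 7P, so P = 8/7 ≈ 1.1429 and Q = 34/7 ≈ 4.8571.
Expenditure moves from 2×6 = 12 to 1.1429×4.8571 = 5.5510; change = -6.45.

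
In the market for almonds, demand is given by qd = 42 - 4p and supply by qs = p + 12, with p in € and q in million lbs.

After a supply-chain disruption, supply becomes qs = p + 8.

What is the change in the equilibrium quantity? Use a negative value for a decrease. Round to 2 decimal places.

Before the shock: 42 - 4p = p + 12 ⇒ 30 = 5p ⇒ p = 6, q = 18.
The new curves are qd = 42 - 4p (demand) and qs = p + 8 (supply).
Equate the new curves: 42 - 4p = p + 8, giving 34 = 5p, p = 6.8, q = 14.8.
Δq = 14.8 − 18 = -3.20.

-3.20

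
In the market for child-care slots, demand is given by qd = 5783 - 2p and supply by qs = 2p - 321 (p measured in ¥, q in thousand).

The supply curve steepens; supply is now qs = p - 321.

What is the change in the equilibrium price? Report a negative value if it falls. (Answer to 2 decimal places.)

+508.67

Original equilibrium: 5783 - 2p = 2p - 321 gives 6104 = 4p, so p = 1526 and q = 2731.
The shock moves the curves to qd = 5783 - 2p and qs = p - 321.
New equilibrium: 5783 - 2p = p - 321 ⇒ 6104 = 3p ⇒ p = 6104/3 ≈ 2034.6667, q = 5141/3 ≈ 1713.6667.
Δp = 2034.6667 − 1526 = +508.67.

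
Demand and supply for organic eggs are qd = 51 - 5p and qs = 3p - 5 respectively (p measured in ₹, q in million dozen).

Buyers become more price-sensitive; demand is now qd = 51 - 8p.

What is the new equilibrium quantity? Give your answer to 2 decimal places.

Before the shock: 51 - 5p = 3p - 5 ⇒ 56 = 8p ⇒ p = 7, q = 16.
After the shift, demand is qd = 51 - 8p and supply is qs = 3p - 5.
Setting them equal: 51 - 8p = 3p - 5 → 56 = 11p, so p = 56/11 ≈ 5.0909 and q = 113/11 ≈ 10.2727.

10.27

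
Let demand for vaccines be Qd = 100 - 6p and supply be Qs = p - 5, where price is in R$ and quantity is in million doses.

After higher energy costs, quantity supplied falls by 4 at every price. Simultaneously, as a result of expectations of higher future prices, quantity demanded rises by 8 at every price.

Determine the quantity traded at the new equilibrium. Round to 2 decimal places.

7.71

Solve the original market: 100 - 6p = p - 5, hence p = 15 and Q = 10.
The new curves are Qd = 108 - 6p (demand) and Qs = p - 9 (supply).
Clearing the new market: 108 - 6p = p - 9, so p = 117/7 ≈ 16.7143 and Q = 54/7 ≈ 7.7143.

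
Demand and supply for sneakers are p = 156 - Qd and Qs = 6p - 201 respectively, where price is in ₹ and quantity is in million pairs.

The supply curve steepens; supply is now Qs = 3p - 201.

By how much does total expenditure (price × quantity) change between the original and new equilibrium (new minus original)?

Solve the original market: 156 - p = 6p - 201, hence p = 51 and Q = 105.
The shock moves the curves to Qd = 156 - p and Qs = 3p - 201.
New equilibrium: 156 - p = 3p - 201 ⇒ 357 = 4p ⇒ p = 89.25, Q = 66.75.
Expenditure moves from 51×105 = 5355 to 89.25×66.75 = 5957.4375; change = +602.4375.

+602.4375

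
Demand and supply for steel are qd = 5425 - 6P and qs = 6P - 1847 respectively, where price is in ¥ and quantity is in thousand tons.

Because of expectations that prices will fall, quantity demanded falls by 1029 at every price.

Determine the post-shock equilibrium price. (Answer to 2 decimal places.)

Solve the original market: 5425 - 6P = 6P - 1847, hence P = 606 and q = 1789.
The new curves are qd = 4396 - 6P (demand) and qs = 6P - 1847 (supply).
Setting them equal: 4396 - 6P = 6P - 1847 → 6243 = 12P, so P = 520.25 and q = 1274.5.

520.25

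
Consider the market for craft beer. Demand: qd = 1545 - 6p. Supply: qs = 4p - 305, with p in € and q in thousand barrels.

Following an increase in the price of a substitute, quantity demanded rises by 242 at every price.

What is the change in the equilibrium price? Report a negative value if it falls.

Before the shock: 1545 - 6p = 4p - 305 ⇒ 1850 = 10p ⇒ p = 185, q = 435.
The new curves are qd = 1787 - 6p (demand) and qs = 4p - 305 (supply).
Clearing the new market: 1787 - 6p = 4p - 305, so p = 209.2 and q = 531.8.
Δp = 209.2 − 185 = +24.2.

+24.2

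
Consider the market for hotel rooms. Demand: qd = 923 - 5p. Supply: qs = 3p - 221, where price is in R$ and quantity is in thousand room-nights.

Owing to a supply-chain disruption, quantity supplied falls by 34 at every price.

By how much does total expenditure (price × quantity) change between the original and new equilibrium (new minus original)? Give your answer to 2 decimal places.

-2245.06

Initially, 923 - 5p = 3p - 221, so 1144 = 8p and p = 143, q = 208.
The new curves are qd = 923 - 5p (demand) and qs = 3p - 255 (supply).
Equate the new curves: 923 - 5p = 3p - 255, giving 1178 = 8p, p = 147.25, q = 186.75.
Expenditure moves from 143×208 = 29744 to 147.25×186.75 = 27498.9375; change = -2245.06.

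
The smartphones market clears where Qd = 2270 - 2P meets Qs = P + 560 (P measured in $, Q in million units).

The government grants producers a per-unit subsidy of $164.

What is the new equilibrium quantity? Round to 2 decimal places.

1239.33

Solve the original market: 2270 - 2P = P + 560, hence P = 570 and Q = 1130.
Since sellers receive the price plus the subsidy, the effective supply curve becomes Qs = P + 724.
New equilibrium: 2270 - 2P = P + 724 ⇒ 1546 = 3P ⇒ P = 1546/3 ≈ 515.3333, Q = 3718/3 ≈ 1239.3333.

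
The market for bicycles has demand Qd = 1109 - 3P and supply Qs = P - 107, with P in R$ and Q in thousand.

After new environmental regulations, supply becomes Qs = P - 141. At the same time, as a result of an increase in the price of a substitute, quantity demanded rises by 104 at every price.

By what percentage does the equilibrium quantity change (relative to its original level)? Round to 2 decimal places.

Solve the original market: 1109 - 3P = P - 107, hence P = 304 and Q = 197.
With the change applied: demand Qd = 1213 - 3P, supply Qs = P - 141.
Clearing the new market: 1213 - 3P = P - 141, so P = 338.5 and Q = 197.5.
%ΔQ = (197.5 − 197) / 197 × 100 = +0.25%.

+0.25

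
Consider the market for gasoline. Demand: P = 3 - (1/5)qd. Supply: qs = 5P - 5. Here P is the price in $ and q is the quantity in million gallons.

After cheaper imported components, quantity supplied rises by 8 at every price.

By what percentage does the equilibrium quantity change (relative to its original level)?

+80

Solve the original market: 15 - 5P = 5P - 5, hence P = 2 and q = 5.
The new curves are qd = 15 - 5P (demand) and qs = 5P + 3 (supply).
Equate the new curves: 15 - 5P = 5P + 3, giving 12 = 10P, P = 1.2, q = 9.
%Δq = (9 − 5) / 5 × 100 = +80%.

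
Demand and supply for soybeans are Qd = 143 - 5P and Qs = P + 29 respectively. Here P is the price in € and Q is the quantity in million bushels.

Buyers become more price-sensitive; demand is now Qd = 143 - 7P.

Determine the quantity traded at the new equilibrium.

43.25

Original equilibrium: 143 - 5P = P + 29 gives 114 = 6P, so P = 19 and Q = 48.
The shock moves the curves to Qd = 143 - 7P and Qs = P + 29.
Setting them equal: 143 - 7P = P + 29 → 114 = 8P, so P = 14.25 and Q = 43.25.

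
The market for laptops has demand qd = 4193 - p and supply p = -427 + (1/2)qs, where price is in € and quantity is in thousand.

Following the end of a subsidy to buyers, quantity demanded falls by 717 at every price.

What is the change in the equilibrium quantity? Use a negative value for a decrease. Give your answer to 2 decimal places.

Initially, 4193 - p = 2p + 854, so 3339 = 3p and p = 1113, q = 3080.
With the change applied: demand qd = 3476 - p, supply qs = 2p + 854.
Clearing the new market: 3476 - p = 2p + 854, so p = 874 and q = 2602.
Δq = 2602 − 3080 = -478.00.

-478.00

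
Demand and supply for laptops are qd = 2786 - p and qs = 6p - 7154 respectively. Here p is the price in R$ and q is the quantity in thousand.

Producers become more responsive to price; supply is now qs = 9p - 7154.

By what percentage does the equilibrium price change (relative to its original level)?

Original equilibrium: 2786 - p = 6p - 7154 gives 9940 = 7p, so p = 1420 and q = 1366.
The new curves are qd = 2786 - p (demand) and qs = 9p - 7154 (supply).
Equate the new curves: 2786 - p = 9p - 7154, giving 9940 = 10p, p = 994, q = 1792.
%Δp = (994 − 1420) / 1420 × 100 = -30%.

-30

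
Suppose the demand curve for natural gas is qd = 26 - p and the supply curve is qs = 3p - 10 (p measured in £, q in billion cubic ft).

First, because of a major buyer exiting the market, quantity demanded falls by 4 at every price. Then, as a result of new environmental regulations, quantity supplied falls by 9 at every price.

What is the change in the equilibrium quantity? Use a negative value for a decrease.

-5.25

Before the shock: 26 - p = 3p - 10 ⇒ 36 = 4p ⇒ p = 9, q = 17.
After the shift, demand is qd = 22 - p and supply is qs = 3p - 19.
New equilibrium: 22 - p = 3p - 19 ⇒ 41 = 4p ⇒ p = 10.25, q = 11.75.
Δq = 11.75 − 17 = -5.25.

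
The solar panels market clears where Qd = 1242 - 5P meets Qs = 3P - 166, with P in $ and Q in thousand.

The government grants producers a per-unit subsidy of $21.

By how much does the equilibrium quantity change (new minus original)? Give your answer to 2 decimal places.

+39.38

Original equilibrium: 1242 - 5P = 3P - 166 gives 1408 = 8P, so P = 176 and Q = 362.
Since sellers receive the price plus the subsidy, the effective supply curve becomes Qs = 3P - 103.
New equilibrium: 1242 - 5P = 3P - 103 ⇒ 1345 = 8P ⇒ P = 168.125, Q = 401.375.
ΔQ = 401.375 − 362 = +39.38.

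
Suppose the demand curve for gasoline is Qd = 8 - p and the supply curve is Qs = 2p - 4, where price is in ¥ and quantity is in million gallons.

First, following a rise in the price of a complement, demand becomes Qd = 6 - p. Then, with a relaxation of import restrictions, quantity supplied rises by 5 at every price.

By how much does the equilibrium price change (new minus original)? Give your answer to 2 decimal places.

Initially, 8 - p = 2p - 4, so 12 = 3p and p = 4, Q = 4.
After the shift, demand is Qd = 6 - p and supply is Qs = 2p + 1.
Clearing the new market: 6 - p = 2p + 1, so p = 5/3 ≈ 1.6667 and Q = 13/3 ≈ 4.3333.
Δp = 1.6667 − 4 = -2.33.

-2.33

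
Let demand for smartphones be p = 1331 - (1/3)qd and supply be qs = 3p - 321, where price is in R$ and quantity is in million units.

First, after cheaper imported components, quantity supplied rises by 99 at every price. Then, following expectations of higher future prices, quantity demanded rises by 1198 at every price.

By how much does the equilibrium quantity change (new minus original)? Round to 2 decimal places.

Initially, 3993 - 3p = 3p - 321, so 4314 = 6p and p = 719, q = 1836.
The shock moves the curves to qd = 5191 - 3p and qs = 3p - 222.
Clearing the new market: 5191 - 3p = 3p - 222, so p = 5413/6 ≈ 902.1667 and q = 2484.5.
Δq = 2484.5 − 1836 = +648.50.

+648.50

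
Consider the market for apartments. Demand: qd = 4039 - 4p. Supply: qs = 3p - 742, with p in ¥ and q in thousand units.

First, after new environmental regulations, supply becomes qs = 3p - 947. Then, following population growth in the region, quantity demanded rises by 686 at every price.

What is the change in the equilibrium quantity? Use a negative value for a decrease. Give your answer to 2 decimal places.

+176.86

Initially, 4039 - 4p = 3p - 742, so 4781 = 7p and p = 683, q = 1307.
With the change applied: demand qd = 4725 - 4p, supply qs = 3p - 947.
Setting them equal: 4725 - 4p = 3p - 947 → 5672 = 7p, so p = 5672/7 ≈ 810.2857 and q = 10387/7 ≈ 1483.8571.
Δq = 1483.8571 − 1307 = +176.86.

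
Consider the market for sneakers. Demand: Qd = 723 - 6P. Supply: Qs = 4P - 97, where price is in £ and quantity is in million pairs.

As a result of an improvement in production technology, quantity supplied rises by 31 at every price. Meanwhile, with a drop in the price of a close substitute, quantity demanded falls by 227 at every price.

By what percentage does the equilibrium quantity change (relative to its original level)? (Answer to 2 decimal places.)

Initially, 723 - 6P = 4P - 97, so 820 = 10P and P = 82, Q = 231.
The shock moves the curves to Qd = 496 - 6P and Qs = 4P - 66.
Clearing the new market: 496 - 6P = 4P - 66, so P = 56.2 and Q = 158.8.
%ΔQ = (158.8 − 231) / 231 × 100 = -31.26%.

-31.26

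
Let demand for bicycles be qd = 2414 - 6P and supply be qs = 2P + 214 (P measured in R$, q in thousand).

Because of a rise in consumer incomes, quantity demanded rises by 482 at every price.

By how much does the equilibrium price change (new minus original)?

Original equilibrium: 2414 - 6P = 2P + 214 gives 2200 = 8P, so P = 275 and q = 764.
After the shift, demand is qd = 2896 - 6P and supply is qs = 2P + 214.
Equate the new curves: 2896 - 6P = 2P + 214, giving 2682 = 8P, P = 335.25, q = 884.5.
ΔP = 335.25 − 275 = +60.25.

+60.25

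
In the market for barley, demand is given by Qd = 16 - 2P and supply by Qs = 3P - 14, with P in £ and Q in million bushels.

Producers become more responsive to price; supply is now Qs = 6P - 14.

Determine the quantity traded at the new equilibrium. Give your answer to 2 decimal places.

Before the shock: 16 - 2P = 3P - 14 ⇒ 30 = 5P ⇒ P = 6, Q = 4.
After the shift, demand is Qd = 16 - 2P and supply is Qs = 6P - 14.
Setting them equal: 16 - 2P = 6P - 14 → 30 = 8P, so P = 3.75 and Q = 8.5.

8.50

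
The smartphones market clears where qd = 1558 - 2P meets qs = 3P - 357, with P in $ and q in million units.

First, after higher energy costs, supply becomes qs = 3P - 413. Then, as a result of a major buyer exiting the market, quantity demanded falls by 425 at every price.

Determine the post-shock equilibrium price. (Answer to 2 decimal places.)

Original equilibrium: 1558 - 2P = 3P - 357 gives 1915 = 5P, so P = 383 and q = 792.
After the shift, demand is qd = 1133 - 2P and supply is qs = 3P - 413.
Setting them equal: 1133 - 2P = 3P - 413 → 1546 = 5P, so P = 309.2 and q = 514.6.

309.20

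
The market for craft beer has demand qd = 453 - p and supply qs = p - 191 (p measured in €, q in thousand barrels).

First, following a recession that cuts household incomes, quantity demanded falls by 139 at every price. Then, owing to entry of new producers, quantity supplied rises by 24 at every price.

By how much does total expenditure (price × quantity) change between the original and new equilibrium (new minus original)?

-24505.25

Original equilibrium: 453 - p = p - 191 gives 644 = 2p, so p = 322 and q = 131.
The new curves are qd = 314 - p (demand) and qs = p - 167 (supply).
Equate the new curves: 314 - p = p - 167, giving 481 = 2p, p = 240.5, q = 73.5.
Expenditure moves from 322×131 = 42182 to 240.5×73.5 = 17676.75; change = -24505.25.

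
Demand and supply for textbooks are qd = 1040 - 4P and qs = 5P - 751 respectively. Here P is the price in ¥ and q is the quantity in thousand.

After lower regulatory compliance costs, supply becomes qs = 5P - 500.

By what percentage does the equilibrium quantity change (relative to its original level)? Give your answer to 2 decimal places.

+45.72

Initially, 1040 - 4P = 5P - 751, so 1791 = 9P and P = 199, q = 244.
After the shift, demand is qd = 1040 - 4P and supply is qs = 5P - 500.
Setting them equal: 1040 - 4P = 5P - 500 → 1540 = 9P, so P = 1540/9 ≈ 171.1111 and q = 3200/9 ≈ 355.5556.
%Δq = (355.5556 − 244) / 244 × 100 = +45.72%.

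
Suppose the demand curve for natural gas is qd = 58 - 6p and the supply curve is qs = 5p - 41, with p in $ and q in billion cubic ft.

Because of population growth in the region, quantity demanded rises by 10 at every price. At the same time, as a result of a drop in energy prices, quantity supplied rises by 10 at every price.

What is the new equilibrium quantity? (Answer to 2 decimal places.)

14.00

Before the shock: 58 - 6p = 5p - 41 ⇒ 99 = 11p ⇒ p = 9, q = 4.
The shock moves the curves to qd = 68 - 6p and qs = 5p - 31.
Clearing the new market: 68 - 6p = 5p - 31, so p = 9 and q = 14.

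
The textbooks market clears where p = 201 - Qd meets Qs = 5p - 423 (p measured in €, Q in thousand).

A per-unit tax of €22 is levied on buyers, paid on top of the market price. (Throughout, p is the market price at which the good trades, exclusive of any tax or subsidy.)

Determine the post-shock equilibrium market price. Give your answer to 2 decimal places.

Original equilibrium: 201 - p = 5p - 423 gives 624 = 6p, so p = 104 and Q = 97.
Since buyers pay the price plus the tax, the effective demand curve becomes Qd = 179 - p.
Clearing the new market: 179 - p = 5p - 423, so p = 301/3 ≈ 100.3333 and Q = 236/3 ≈ 78.6667.

100.33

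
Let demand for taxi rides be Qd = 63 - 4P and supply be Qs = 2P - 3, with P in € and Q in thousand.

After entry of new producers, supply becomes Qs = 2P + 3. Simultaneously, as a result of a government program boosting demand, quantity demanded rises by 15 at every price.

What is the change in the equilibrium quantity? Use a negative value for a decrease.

Before the shock: 63 - 4P = 2P - 3 ⇒ 66 = 6P ⇒ P = 11, Q = 19.
With the change applied: demand Qd = 78 - 4P, supply Qs = 2P + 3.
Equate the new curves: 78 - 4P = 2P + 3, giving 75 = 6P, P = 12.5, Q = 28.
ΔQ = 28 − 19 = +9.

+9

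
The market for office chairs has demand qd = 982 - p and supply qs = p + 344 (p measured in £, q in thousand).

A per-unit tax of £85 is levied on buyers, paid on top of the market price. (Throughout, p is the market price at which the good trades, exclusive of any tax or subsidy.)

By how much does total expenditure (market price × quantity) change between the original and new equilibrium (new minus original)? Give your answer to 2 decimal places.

-39928.75

Solve the original market: 982 - p = p + 344, hence p = 319 and q = 663.
Since buyers pay the price plus the tax, the effective demand curve becomes qd = 897 - p.
Setting them equal: 897 - p = p + 344 → 553 = 2p, so p = 276.5 and q = 620.5.
Expenditure moves from 319×663 = 211497 to 276.5×620.5 = 171568.25; change = -39928.75.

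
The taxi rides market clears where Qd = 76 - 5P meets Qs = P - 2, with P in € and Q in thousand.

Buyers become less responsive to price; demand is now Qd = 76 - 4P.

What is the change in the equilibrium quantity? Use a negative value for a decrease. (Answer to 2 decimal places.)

+2.60

Solve the original market: 76 - 5P = P - 2, hence P = 13 and Q = 11.
The new curves are Qd = 76 - 4P (demand) and Qs = P - 2 (supply).
New equilibrium: 76 - 4P = P - 2 ⇒ 78 = 5P ⇒ P = 15.6, Q = 13.6.
ΔQ = 13.6 − 11 = +2.60.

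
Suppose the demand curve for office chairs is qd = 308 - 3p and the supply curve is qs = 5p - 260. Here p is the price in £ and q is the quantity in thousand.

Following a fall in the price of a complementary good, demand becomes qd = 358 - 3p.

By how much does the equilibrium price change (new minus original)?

Original equilibrium: 308 - 3p = 5p - 260 gives 568 = 8p, so p = 71 and q = 95.
The new curves are qd = 358 - 3p (demand) and qs = 5p - 260 (supply).
New equilibrium: 358 - 3p = 5p - 260 ⇒ 618 = 8p ⇒ p = 77.25, q = 126.25.
Δp = 77.25 − 71 = +6.25.

+6.25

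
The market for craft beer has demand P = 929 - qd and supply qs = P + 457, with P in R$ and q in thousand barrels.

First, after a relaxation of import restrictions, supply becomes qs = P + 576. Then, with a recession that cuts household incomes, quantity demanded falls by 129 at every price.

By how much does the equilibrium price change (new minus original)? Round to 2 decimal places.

-124.00

Initially, 929 - P = P + 457, so 472 = 2P and P = 236, q = 693.
With the change applied: demand qd = 800 - P, supply qs = P + 576.
Setting them equal: 800 - P = P + 576 → 224 = 2P, so P = 112 and q = 688.
ΔP = 112 − 236 = -124.00.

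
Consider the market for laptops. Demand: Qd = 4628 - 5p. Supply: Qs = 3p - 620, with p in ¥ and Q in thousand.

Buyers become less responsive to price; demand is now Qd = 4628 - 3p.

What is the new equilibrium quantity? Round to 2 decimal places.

Initially, 4628 - 5p = 3p - 620, so 5248 = 8p and p = 656, Q = 1348.
With the change applied: demand Qd = 4628 - 3p, supply Qs = 3p - 620.
New equilibrium: 4628 - 3p = 3p - 620 ⇒ 5248 = 6p ⇒ p = 2624/3 ≈ 874.6667, Q = 2004.

2004.00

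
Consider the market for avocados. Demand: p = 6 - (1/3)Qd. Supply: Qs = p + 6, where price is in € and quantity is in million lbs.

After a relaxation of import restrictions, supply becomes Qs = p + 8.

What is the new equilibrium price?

Original equilibrium: 18 - 3p = p + 6 gives 12 = 4p, so p = 3 and Q = 9.
The new curves are Qd = 18 - 3p (demand) and Qs = p + 8 (supply).
Clearing the new market: 18 - 3p = p + 8, so p = 2.5 and Q = 10.5.

2.5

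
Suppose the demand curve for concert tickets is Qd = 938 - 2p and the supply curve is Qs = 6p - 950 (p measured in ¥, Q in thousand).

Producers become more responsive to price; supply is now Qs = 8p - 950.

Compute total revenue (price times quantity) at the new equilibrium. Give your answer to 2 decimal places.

105803.52

Original equilibrium: 938 - 2p = 6p - 950 gives 1888 = 8p, so p = 236 and Q = 466.
The shock moves the curves to Qd = 938 - 2p and Qs = 8p - 950.
Clearing the new market: 938 - 2p = 8p - 950, so p = 188.8 and Q = 560.4.
New expenditure = 188.8 × 560.4 = 105803.52.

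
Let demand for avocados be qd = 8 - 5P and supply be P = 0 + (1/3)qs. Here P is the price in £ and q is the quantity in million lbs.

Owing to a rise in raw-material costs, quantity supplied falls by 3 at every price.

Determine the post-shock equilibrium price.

Before the shock: 8 - 5P = 3P ⇒ 8 = 8P ⇒ P = 1, q = 3.
The new curves are qd = 8 - 5P (demand) and qs = 3P - 3 (supply).
Setting them equal: 8 - 5P = 3P - 3 → 11 = 8P, so P = 1.375 and q = 1.125.

1.375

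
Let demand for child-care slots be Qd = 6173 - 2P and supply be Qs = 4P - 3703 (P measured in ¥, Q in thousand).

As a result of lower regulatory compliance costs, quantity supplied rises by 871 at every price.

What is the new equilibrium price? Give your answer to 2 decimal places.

1500.83

Solve the original market: 6173 - 2P = 4P - 3703, hence P = 1646 and Q = 2881.
The new curves are Qd = 6173 - 2P (demand) and Qs = 4P - 2832 (supply).
Clearing the new market: 6173 - 2P = 4P - 2832, so P = 9005/6 ≈ 1500.8333 and Q = 9514/3 ≈ 3171.3333.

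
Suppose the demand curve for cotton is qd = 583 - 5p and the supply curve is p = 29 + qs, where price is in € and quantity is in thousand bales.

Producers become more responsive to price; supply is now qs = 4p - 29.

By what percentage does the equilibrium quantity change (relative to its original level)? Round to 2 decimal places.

+232.88

Initially, 583 - 5p = p - 29, so 612 = 6p and p = 102, q = 73.
The new curves are qd = 583 - 5p (demand) and qs = 4p - 29 (supply).
Clearing the new market: 583 - 5p = 4p - 29, so p = 68 and q = 243.
%Δq = (243 − 73) / 73 × 100 = +232.88%.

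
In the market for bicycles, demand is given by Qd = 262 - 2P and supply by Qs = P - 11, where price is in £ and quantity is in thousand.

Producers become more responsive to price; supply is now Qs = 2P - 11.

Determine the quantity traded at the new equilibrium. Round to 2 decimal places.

125.50

Initially, 262 - 2P = P - 11, so 273 = 3P and P = 91, Q = 80.
The shock moves the curves to Qd = 262 - 2P and Qs = 2P - 11.
Clearing the new market: 262 - 2P = 2P - 11, so P = 68.25 and Q = 125.5.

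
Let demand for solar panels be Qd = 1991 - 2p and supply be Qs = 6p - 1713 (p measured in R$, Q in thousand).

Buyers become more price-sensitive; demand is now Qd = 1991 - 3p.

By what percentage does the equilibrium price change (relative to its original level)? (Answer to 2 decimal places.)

Original equilibrium: 1991 - 2p = 6p - 1713 gives 3704 = 8p, so p = 463 and Q = 1065.
The new curves are Qd = 1991 - 3p (demand) and Qs = 6p - 1713 (supply).
Setting them equal: 1991 - 3p = 6p - 1713 → 3704 = 9p, so p = 3704/9 ≈ 411.5556 and Q = 2269/3 ≈ 756.3333.
%Δp = (411.5556 − 463) / 463 × 100 = -11.11%.

-11.11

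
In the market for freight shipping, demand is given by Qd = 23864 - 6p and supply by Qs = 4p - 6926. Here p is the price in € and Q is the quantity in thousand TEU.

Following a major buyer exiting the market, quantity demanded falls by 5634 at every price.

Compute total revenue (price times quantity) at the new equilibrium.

7889927.84

Original equilibrium: 23864 - 6p = 4p - 6926 gives 30790 = 10p, so p = 3079 and Q = 5390.
With the change applied: demand Qd = 18230 - 6p, supply Qs = 4p - 6926.
Setting them equal: 18230 - 6p = 4p - 6926 → 25156 = 10p, so p = 2515.6 and Q = 3136.4.
New expenditure = 2515.6 × 3136.4 = 7889927.84.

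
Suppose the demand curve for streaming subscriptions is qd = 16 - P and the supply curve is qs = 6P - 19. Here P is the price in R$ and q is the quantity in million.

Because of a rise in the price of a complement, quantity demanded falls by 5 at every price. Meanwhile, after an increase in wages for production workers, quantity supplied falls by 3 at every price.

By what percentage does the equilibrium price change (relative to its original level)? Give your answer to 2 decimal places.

Solve the original market: 16 - P = 6P - 19, hence P = 5 and q = 11.
The new curves are qd = 11 - P (demand) and qs = 6P - 22 (supply).
Equate the new curves: 11 - P = 6P - 22, giving 33 = 7P, P = 33/7 ≈ 4.7143, q = 44/7 ≈ 6.2857.
%ΔP = (4.7143 − 5) / 5 × 100 = -5.71%.

-5.71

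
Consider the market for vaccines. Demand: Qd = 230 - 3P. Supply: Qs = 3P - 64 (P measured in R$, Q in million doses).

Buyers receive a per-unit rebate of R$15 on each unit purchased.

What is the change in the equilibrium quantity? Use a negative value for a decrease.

Original equilibrium: 230 - 3P = 3P - 64 gives 294 = 6P, so P = 49 and Q = 83.
Since buyers' out-of-pocket price is the market price minus the rebate, the effective demand curve becomes Qd = 275 - 3P.
Clearing the new market: 275 - 3P = 3P - 64, so P = 56.5 and Q = 105.5.
ΔQ = 105.5 − 83 = +22.5.

+22.5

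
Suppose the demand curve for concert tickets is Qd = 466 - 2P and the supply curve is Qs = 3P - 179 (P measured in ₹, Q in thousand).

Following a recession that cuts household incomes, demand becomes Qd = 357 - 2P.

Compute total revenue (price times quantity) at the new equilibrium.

15286.72

Solve the original market: 466 - 2P = 3P - 179, hence P = 129 and Q = 208.
The new curves are Qd = 357 - 2P (demand) and Qs = 3P - 179 (supply).
Clearing the new market: 357 - 2P = 3P - 179, so P = 107.2 and Q = 142.6.
New expenditure = 107.2 × 142.6 = 15286.72.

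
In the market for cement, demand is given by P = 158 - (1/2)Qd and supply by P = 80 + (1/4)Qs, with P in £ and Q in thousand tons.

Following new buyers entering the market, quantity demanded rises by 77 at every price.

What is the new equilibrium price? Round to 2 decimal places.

118.83

Initially, 316 - 2P = 4P - 320, so 636 = 6P and P = 106, Q = 104.
After the shift, demand is Qd = 393 - 2P and supply is Qs = 4P - 320.
New equilibrium: 393 - 2P = 4P - 320 ⇒ 713 = 6P ⇒ P = 713/6 ≈ 118.8333, Q = 466/3 ≈ 155.3333.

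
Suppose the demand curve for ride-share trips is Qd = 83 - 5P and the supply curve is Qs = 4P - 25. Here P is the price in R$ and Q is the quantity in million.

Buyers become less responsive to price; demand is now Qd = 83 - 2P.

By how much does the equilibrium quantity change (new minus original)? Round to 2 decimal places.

+24.00

Initially, 83 - 5P = 4P - 25, so 108 = 9P and P = 12, Q = 23.
The new curves are Qd = 83 - 2P (demand) and Qs = 4P - 25 (supply).
Clearing the new market: 83 - 2P = 4P - 25, so P = 18 and Q = 47.
ΔQ = 47 − 23 = +24.00.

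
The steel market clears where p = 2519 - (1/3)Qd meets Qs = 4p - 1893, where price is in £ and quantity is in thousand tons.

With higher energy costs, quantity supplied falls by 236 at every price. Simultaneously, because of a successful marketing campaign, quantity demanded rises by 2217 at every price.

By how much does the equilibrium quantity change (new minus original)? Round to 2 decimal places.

+1165.71

Solve the original market: 7557 - 3p = 4p - 1893, hence p = 1350 and Q = 3507.
The shock moves the curves to Qd = 9774 - 3p and Qs = 4p - 2129.
Setting them equal: 9774 - 3p = 4p - 2129 → 11903 = 7p, so p = 11903/7 ≈ 1700.4286 and Q = 32709/7 ≈ 4672.7143.
ΔQ = 4672.7143 − 3507 = +1165.71.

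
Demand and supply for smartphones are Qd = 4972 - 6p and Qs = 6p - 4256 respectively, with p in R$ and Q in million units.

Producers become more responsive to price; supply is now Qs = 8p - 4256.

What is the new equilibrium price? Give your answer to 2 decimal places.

659.14

Original equilibrium: 4972 - 6p = 6p - 4256 gives 9228 = 12p, so p = 769 and Q = 358.
With the change applied: demand Qd = 4972 - 6p, supply Qs = 8p - 4256.
Setting them equal: 4972 - 6p = 8p - 4256 → 9228 = 14p, so p = 4614/7 ≈ 659.1429 and Q = 7120/7 ≈ 1017.1429.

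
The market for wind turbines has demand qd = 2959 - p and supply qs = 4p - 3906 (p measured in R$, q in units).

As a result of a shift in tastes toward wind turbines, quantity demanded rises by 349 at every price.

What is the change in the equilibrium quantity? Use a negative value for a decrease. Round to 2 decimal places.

Solve the original market: 2959 - p = 4p - 3906, hence p = 1373 and q = 1586.
After the shift, demand is qd = 3308 - p and supply is qs = 4p - 3906.
Setting them equal: 3308 - p = 4p - 3906 → 7214 = 5p, so p = 1442.8 and q = 1865.2.
Δq = 1865.2 − 1586 = +279.20.

+279.20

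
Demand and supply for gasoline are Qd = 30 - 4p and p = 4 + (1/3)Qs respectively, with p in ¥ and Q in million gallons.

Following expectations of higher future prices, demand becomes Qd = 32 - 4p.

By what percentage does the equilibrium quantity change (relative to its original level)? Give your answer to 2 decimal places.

+14.29

Initially, 30 - 4p = 3p - 12, so 42 = 7p and p = 6, Q = 6.
The shock moves the curves to Qd = 32 - 4p and Qs = 3p - 12.
Setting them equal: 32 - 4p = 3p - 12 → 44 = 7p, so p = 44/7 ≈ 6.2857 and Q = 48/7 ≈ 6.8571.
%ΔQ = (6.8571 − 6) / 6 × 100 = +14.29%.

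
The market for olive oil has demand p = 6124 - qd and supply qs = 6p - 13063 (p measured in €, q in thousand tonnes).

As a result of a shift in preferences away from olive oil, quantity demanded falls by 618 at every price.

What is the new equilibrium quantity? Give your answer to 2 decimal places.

2853.29

Before the shock: 6124 - p = 6p - 13063 ⇒ 19187 = 7p ⇒ p = 2741, q = 3383.
The shock moves the curves to qd = 5506 - p and qs = 6p - 13063.
New equilibrium: 5506 - p = 6p - 13063 ⇒ 18569 = 7p ⇒ p = 18569/7 ≈ 2652.7143, q = 19973/7 ≈ 2853.2857.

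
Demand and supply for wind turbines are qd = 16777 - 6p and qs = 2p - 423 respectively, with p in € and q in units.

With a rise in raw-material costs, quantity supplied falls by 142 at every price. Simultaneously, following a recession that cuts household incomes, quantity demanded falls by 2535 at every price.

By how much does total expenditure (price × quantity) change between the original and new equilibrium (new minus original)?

-2529817.84375

Original equilibrium: 16777 - 6p = 2p - 423 gives 17200 = 8p, so p = 2150 and q = 3877.
With the change applied: demand qd = 14242 - 6p, supply qs = 2p - 565.
New equilibrium: 14242 - 6p = 2p - 565 ⇒ 14807 = 8p ⇒ p = 1850.875, q = 3136.75.
Expenditure moves from 2150×3877 = 8335550 to 1850.875×3136.75 = 5805732.15625; change = -2529817.84375.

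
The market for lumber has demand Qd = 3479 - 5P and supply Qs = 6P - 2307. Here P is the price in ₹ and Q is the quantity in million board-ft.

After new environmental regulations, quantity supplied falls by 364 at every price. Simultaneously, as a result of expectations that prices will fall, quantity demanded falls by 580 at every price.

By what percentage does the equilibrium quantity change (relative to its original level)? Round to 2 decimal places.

Before the shock: 3479 - 5P = 6P - 2307 ⇒ 5786 = 11P ⇒ P = 526, Q = 849.
After the shift, demand is Qd = 2899 - 5P and supply is Qs = 6P - 2671.
Setting them equal: 2899 - 5P = 6P - 2671 → 5570 = 11P, so P = 5570/11 ≈ 506.3636 and Q = 4039/11 ≈ 367.1818.
%ΔQ = (367.1818 − 849) / 849 × 100 = -56.75%.

-56.75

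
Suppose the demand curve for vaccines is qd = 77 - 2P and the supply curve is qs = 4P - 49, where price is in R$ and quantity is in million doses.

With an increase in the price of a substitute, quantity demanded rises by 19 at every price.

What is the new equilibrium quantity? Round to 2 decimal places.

47.67

Initially, 77 - 2P = 4P - 49, so 126 = 6P and P = 21, q = 35.
After the shift, demand is qd = 96 - 2P and supply is qs = 4P - 49.
Equate the new curves: 96 - 2P = 4P - 49, giving 145 = 6P, P = 145/6 ≈ 24.1667, q = 143/3 ≈ 47.6667.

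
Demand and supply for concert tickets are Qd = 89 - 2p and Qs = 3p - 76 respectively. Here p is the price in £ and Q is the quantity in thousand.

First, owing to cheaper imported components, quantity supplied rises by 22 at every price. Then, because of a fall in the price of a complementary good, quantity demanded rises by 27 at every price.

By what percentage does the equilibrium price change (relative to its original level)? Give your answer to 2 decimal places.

Initially, 89 - 2p = 3p - 76, so 165 = 5p and p = 33, Q = 23.
After the shift, demand is Qd = 116 - 2p and supply is Qs = 3p - 54.
Setting them equal: 116 - 2p = 3p - 54 → 170 = 5p, so p = 34 and Q = 48.
%Δp = (34 − 33) / 33 × 100 = +3.03%.

+3.03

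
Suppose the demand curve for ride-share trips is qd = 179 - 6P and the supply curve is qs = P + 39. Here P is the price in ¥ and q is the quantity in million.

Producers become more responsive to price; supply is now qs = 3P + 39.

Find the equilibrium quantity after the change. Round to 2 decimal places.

85.67

Before the shock: 179 - 6P = P + 39 ⇒ 140 = 7P ⇒ P = 20, q = 59.
With the change applied: demand qd = 179 - 6P, supply qs = 3P + 39.
Equate the new curves: 179 - 6P = 3P + 39, giving 140 = 9P, P = 140/9 ≈ 15.5556, q = 257/3 ≈ 85.6667.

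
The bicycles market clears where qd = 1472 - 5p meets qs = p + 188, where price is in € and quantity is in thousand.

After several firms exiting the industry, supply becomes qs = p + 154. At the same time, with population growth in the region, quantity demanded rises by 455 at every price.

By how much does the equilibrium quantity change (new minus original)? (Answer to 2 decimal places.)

Before the shock: 1472 - 5p = p + 188 ⇒ 1284 = 6p ⇒ p = 214, q = 402.
The new curves are qd = 1927 - 5p (demand) and qs = p + 154 (supply).
Clearing the new market: 1927 - 5p = p + 154, so p = 295.5 and q = 449.5.
Δq = 449.5 − 402 = +47.50.

+47.50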